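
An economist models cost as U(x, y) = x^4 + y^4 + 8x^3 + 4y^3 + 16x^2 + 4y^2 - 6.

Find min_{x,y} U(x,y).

U(x,y) separates as P(x) + Q(y) − 6, so its minimum is min P + min Q − 6.
P'(x) = 4x(x + 2)(x + 4) vanishes at x ∈ {-4, -2, 0}; Q'(y) = 4y(y + 1)(y + 2) vanishes at y ∈ {-2, -1, 0}.
Local minima of P (where P''>0): P(-4)=0, P(0)=0. Local minima of Q: Q(-2)=0, Q(0)=0.
So the global minimum of U is P(-4) + Q(-2) − 6 = 0 + 0 − 6 = -6, attained at (-4, -2).

-6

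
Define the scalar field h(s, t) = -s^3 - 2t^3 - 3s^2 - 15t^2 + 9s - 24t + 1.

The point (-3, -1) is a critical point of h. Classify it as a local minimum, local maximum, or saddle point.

The mixed partial ∂²h/∂s∂t is 0, so the Hessian at any point is diag(h_ss, h_tt) = diag(-6(s + 1), -6(2t + 5)).
At (-3, -1): H = diag(12, -18).
The eigenvalues have opposite signs, so H is indefinite: a saddle point.

saddle point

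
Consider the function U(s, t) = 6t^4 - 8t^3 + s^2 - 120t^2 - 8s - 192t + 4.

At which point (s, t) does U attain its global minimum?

U(s,t) separates as P(s) + Q(t) + 4, so its minimum is min P + min Q + 4.
P'(s) = 2s - 8 vanishes at s ∈ {4}; Q'(t) = 24(t - 4)(t + 1)(t + 2) vanishes at t ∈ {-2, -1, 4}.
Local minima of P (where P''>0): P(4)=-16. Local minima of Q: Q(-2)=64, Q(4)=-1664.
So the global minimum of U is P(4) + Q(4) + 4 = -16 − 1664 + 4 = -1676, attained at (4, 4).

(4, 4)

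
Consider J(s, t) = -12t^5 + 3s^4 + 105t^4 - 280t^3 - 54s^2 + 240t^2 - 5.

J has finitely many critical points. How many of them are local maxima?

J separates as a function of s plus a function of t, so ∇J=0 decouples.
∂J/∂s = 12s(s - 3)(s + 3) = 0 at s ∈ {-3, 0, 3}; ∂J/∂t = -60t(t - 4)(t - 2)(t - 1) = 0 at t ∈ {0, 1, 2, 4}.
The Hessian is diagonal: diag(J_ss, J_tt). Second derivatives: J_ss(-3)=216, J_ss(0)=-108, J_ss(3)=216; J_tt(0)=480, J_tt(1)=-180, J_tt(2)=240, J_tt(4)=-1440.
Local maxima occur where both diagonal entries negative: (0, 1), (0, 4). Count: 2.

2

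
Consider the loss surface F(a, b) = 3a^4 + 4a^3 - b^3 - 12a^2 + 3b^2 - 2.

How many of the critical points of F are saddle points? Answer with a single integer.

F separates as a function of a plus a function of b, so ∇F=0 decouples.
∂F/∂a = 12a(a - 1)(a + 2) = 0 at a ∈ {-2, 0, 1}; ∂F/∂b = -3b(b - 2) = 0 at b ∈ {0, 2}.
The Hessian is diagonal: diag(F_aa, F_bb). Second derivatives: F_aa(-2)=72, F_aa(0)=-24, F_aa(1)=36; F_bb(0)=6, F_bb(2)=-6.
Saddle points occur where the two diagonal entries have opposite signs: (-2, 2), (0, 0), (1, 2). Count: 3.

3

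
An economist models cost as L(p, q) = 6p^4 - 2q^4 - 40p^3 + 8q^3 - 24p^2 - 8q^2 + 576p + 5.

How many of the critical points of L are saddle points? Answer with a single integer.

L separates as a function of p plus a function of q, so ∇L=0 decouples.
∂L/∂p = 24(p - 4)(p - 3)(p + 2) = 0 at p ∈ {-2, 3, 4}; ∂L/∂q = -8q(q - 2)(q - 1) = 0 at q ∈ {0, 1, 2}.
The Hessian is diagonal: diag(L_pp, L_qq). Second derivatives: L_pp(-2)=720, L_pp(3)=-120, L_pp(4)=144; L_qq(0)=-16, L_qq(1)=8, L_qq(2)=-16.
Saddle points occur where the two diagonal entries have opposite signs: (-2, 0), (-2, 2), (3, 1), (4, 0), (4, 2). Count: 5.

5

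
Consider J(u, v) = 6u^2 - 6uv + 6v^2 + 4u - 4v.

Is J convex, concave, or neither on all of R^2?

convex

J is quadratic, so its Hessian is the constant matrix H = [[12, -6], [-6, 12]].
det(H) = 108, tr(H) = 24.
det(H) > 0 and tr(H) > 0, so H is positive definite everywhere: convex.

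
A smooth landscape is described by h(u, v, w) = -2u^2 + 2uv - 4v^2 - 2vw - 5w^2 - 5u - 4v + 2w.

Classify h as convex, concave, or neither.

concave

h is quadratic, so its Hessian is the constant matrix H = [[-4, 2, 0], [2, -8, -2], [0, -2, -10]].
Leading principal minors: -4, 28, -264.
Signs alternate −, +, − ⇒ H ≺ 0 ⇒ concave.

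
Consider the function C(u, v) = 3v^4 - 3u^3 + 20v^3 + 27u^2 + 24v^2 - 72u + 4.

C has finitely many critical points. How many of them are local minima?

C separates as a function of u plus a function of v, so ∇C=0 decouples.
∂C/∂u = -9(u - 4)(u - 2) = 0 at u ∈ {2, 4}; ∂C/∂v = 12v(v + 1)(v + 4) = 0 at v ∈ {-4, -1, 0}.
The Hessian is diagonal: diag(C_uu, C_vv). Second derivatives: C_uu(2)=18, C_uu(4)=-18; C_vv(-4)=144, C_vv(-1)=-36, C_vv(0)=48.
Local minima occur where both diagonal entries positive: (2, -4), (2, 0). Count: 2.

2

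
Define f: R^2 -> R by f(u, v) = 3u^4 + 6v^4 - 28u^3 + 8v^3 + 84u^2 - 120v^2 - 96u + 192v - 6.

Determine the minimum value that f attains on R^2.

-1734

f(u,v) separates as P(u) + Q(v) − 6, so its minimum is min P + min Q − 6.
P'(u) = 12(u - 4)(u - 2)(u - 1) vanishes at u ∈ {1, 2, 4}; Q'(v) = 24(v - 2)(v - 1)(v + 4) vanishes at v ∈ {-4, 1, 2}.
Local minima of P (where P''>0): P(1)=-37, P(4)=-64. Local minima of Q: Q(-4)=-1664, Q(2)=64.
So the global minimum of f is P(4) + Q(-4) − 6 = -64 − 1664 − 6 = -1734, attained at (4, -4).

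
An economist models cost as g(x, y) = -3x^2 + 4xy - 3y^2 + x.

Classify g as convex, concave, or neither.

g is quadratic, so its Hessian is the constant matrix H = [[-6, 4], [4, -6]].
det(H) = 20, tr(H) = -12.
det(H) > 0 and tr(H) < 0, so H is negative definite everywhere: concave.

concave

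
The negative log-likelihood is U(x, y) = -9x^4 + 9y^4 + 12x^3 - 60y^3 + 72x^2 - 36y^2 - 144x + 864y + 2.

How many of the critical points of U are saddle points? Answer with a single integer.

5

U separates as a function of x plus a function of y, so ∇U=0 decouples.
∂U/∂x = -36(x - 2)(x - 1)(x + 2) = 0 at x ∈ {-2, 1, 2}; ∂U/∂y = 36(y - 4)(y - 3)(y + 2) = 0 at y ∈ {-2, 3, 4}.
The Hessian is diagonal: diag(U_xx, U_yy). Second derivatives: U_xx(-2)=-432, U_xx(1)=108, U_xx(2)=-144; U_yy(-2)=1080, U_yy(3)=-180, U_yy(4)=216.
Saddle points occur where the two diagonal entries have opposite signs: (-2, -2), (-2, 4), (1, 3), (2, -2), (2, 4). Count: 5.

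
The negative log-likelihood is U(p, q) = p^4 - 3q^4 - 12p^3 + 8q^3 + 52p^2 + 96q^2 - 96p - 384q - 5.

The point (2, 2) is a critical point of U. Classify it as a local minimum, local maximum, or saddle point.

local minimum

The mixed partial ∂²U/∂p∂q is 0, so the Hessian at any point is diag(U_pp, U_qq) = diag(4(3p^2 - 18p + 26), 12(-3q^2 + 4q + 16)).
At (2, 2): H = diag(8, 144).
Both eigenvalues are positive, so H is positive definite: a local minimum.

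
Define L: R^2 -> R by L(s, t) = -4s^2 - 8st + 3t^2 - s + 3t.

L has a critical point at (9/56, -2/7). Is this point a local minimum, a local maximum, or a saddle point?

The Hessian of L is constant: H = [[-8, -8], [-8, 6]].
det(H) = (-8)·6 − (-8)² = -112.
Since det(H) < 0, H is indefinite and the critical point is a saddle point.

saddle point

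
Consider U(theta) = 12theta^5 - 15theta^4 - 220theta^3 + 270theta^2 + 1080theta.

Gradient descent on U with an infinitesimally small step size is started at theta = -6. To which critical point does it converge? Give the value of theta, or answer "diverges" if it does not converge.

diverges

U'(theta) = 60(theta - 3)(theta - 2)(theta + 1)(theta + 3), so U'(-6) = 64800.
Gradient descent moves in the -U' direction, i.e. theta is decreasing.
There is no critical point below theta=-6, and U' keeps the same sign, so the iterate runs off to −∞.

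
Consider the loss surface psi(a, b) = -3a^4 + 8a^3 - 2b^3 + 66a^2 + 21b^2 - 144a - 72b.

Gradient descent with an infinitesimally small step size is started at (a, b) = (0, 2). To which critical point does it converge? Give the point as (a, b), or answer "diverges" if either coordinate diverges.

psi is separable, so gradient descent decouples: a follows -∂psi/∂a, b follows -∂psi/∂b.
∂psi/∂a = -12(a - 4)(a - 1)(a + 3); at a=0 this is -144, so a increases.
∂psi/∂b = -6(b - 4)(b - 3); at b=2 this is -12, so b increases.
a converges to its nearest critical value 1 (a local min of the a-part); b converges to 3. The iterate converges to (1, 3).

(1, 3)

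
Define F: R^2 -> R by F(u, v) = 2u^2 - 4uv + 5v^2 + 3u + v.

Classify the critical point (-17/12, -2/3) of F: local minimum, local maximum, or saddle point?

The Hessian of F is constant: H = [[4, -4], [-4, 10]].
det(H) = 4·10 − (-4)² = 24.
det(H) > 0 and tr(H) = 14 > 0, so H is positive definite and the point is a local minimum.

local minimum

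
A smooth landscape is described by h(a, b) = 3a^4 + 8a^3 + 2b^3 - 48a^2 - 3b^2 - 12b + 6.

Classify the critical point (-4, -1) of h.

The mixed partial ∂²h/∂a∂b is 0, so the Hessian at any point is diag(h_aa, h_bb) = diag(12(3a^2 + 4a - 8), 6(2b - 1)).
At (-4, -1): H = diag(288, -18).
The eigenvalues have opposite signs, so H is indefinite: a saddle point.

saddle point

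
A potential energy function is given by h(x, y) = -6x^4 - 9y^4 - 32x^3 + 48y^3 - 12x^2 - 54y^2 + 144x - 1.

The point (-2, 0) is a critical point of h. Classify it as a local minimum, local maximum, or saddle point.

The mixed partial ∂²h/∂x∂y is 0, so the Hessian at any point is diag(h_xx, h_yy) = diag(-24(3x^2 + 8x + 1), 36(-3y^2 + 8y - 3)).
At (-2, 0): H = diag(72, -108).
The eigenvalues have opposite signs, so H is indefinite: a saddle point.

saddle point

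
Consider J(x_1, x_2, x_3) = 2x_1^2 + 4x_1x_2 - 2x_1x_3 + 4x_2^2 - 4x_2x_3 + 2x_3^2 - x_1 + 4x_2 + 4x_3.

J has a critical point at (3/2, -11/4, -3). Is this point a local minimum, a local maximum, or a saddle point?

local minimum

The Hessian is constant: H = [[4, 4, -2], [4, 8, -4], [-2, -4, 4]].
Leading principal minors: Δ₁ = 4, Δ₂ = 16, Δ₃ = 32.
All leading minors are positive, so H is positive definite: a local minimum.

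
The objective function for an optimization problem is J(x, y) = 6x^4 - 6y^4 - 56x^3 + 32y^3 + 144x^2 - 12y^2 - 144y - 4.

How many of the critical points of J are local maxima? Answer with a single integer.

J separates as a function of x plus a function of y, so ∇J=0 decouples.
∂J/∂x = 24x(x - 4)(x - 3) = 0 at x ∈ {0, 3, 4}; ∂J/∂y = -24(y - 3)(y - 2)(y + 1) = 0 at y ∈ {-1, 2, 3}.
The Hessian is diagonal: diag(J_xx, J_yy). Second derivatives: J_xx(0)=288, J_xx(3)=-72, J_xx(4)=96; J_yy(-1)=-288, J_yy(2)=72, J_yy(3)=-96.
Local maxima occur where both diagonal entries negative: (3, -1), (3, 3). Count: 2.

2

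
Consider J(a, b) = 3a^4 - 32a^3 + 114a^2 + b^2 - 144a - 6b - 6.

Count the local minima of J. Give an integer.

2

J separates as a function of a plus a function of b, so ∇J=0 decouples.
∂J/∂a = 12(a - 4)(a - 3)(a - 1) = 0 at a ∈ {1, 3, 4}; ∂J/∂b = 2(b - 3) = 0 at b ∈ {3}.
The Hessian is diagonal: diag(J_aa, J_bb). Second derivatives: J_aa(1)=72, J_aa(3)=-24, J_aa(4)=36; J_bb(3)=2.
Local minima occur where both diagonal entries positive: (1, 3), (4, 3). Count: 2.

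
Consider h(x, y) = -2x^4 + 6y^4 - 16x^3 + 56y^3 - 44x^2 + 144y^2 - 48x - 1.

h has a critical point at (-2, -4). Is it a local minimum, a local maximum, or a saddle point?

local minimum

The mixed partial ∂²h/∂x∂y is 0, so the Hessian at any point is diag(h_xx, h_yy) = diag(-8(3x^2 + 12x + 11), 24(3y^2 + 14y + 12)).
At (-2, -4): H = diag(8, 96).
Both eigenvalues are positive, so H is positive definite: a local minimum.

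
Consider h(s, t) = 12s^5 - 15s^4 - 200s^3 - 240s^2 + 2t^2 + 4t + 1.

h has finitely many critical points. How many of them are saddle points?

2

h separates as a function of s plus a function of t, so ∇h=0 decouples.
∂h/∂s = 60s(s - 4)(s + 1)(s + 2) = 0 at s ∈ {-2, -1, 0, 4}; ∂h/∂t = 4(t + 1) = 0 at t ∈ {-1}.
The Hessian is diagonal: diag(h_ss, h_tt). Second derivatives: h_ss(-2)=-720, h_ss(-1)=300, h_ss(0)=-480, h_ss(4)=7200; h_tt(-1)=4.
Saddle points occur where the two diagonal entries have opposite signs: (-2, -1), (0, -1). Count: 2.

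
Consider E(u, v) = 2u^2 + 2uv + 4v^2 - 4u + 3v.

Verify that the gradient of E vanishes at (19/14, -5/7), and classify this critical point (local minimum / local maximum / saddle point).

∇E = (4u + 2v - 4, 2u + 8v + 3); substituting (19/14, -5/7) gives ∇E = (0, 0), so (19/14, -5/7) is indeed a critical point.
The Hessian of E is constant: H = [[4, 2], [2, 8]].
det(H) = 4·8 − 2² = 28.
det(H) > 0 and tr(H) = 12 > 0, so H is positive definite and the point is a local minimum.

local minimum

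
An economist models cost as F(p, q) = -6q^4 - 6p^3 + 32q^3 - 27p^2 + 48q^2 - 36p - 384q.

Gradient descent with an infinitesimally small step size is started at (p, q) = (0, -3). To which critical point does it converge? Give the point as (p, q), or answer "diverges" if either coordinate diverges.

diverges

F is separable, so gradient descent decouples: p follows -∂F/∂p, q follows -∂F/∂q.
∂F/∂p = -18(p + 1)(p + 2); at p=0 this is -36, so p increases.
∂F/∂q = -24(q - 4)(q - 2)(q + 2); at q=-3 this is 840, so q decreases.
The p-coordinate has no critical point in that direction and runs off to infinity.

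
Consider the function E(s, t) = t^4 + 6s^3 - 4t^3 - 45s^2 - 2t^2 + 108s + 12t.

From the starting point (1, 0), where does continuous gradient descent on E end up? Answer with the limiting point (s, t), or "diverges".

diverges

E is separable, so gradient descent decouples: s follows -∂E/∂s, t follows -∂E/∂t.
∂E/∂s = 18(s - 3)(s - 2); at s=1 this is 36, so s decreases.
∂E/∂t = 4(t - 3)(t - 1)(t + 1); at t=0 this is 12, so t decreases.
The s-coordinate has no critical point in that direction and runs off to infinity.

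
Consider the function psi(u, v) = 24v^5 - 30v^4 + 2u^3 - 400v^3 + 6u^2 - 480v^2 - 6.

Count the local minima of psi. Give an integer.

2

psi separates as a function of u plus a function of v, so ∇psi=0 decouples.
∂psi/∂u = 6u(u + 2) = 0 at u ∈ {-2, 0}; ∂psi/∂v = 120v(v - 4)(v + 1)(v + 2) = 0 at v ∈ {-2, -1, 0, 4}.
The Hessian is diagonal: diag(psi_uu, psi_vv). Second derivatives: psi_uu(-2)=-12, psi_uu(0)=12; psi_vv(-2)=-1440, psi_vv(-1)=600, psi_vv(0)=-960, psi_vv(4)=14400.
Local minima occur where both diagonal entries positive: (0, -1), (0, 4). Count: 2.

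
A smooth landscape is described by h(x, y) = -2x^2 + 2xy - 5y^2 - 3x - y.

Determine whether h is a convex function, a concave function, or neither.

concave

h is quadratic, so its Hessian is the constant matrix H = [[-4, 2], [2, -10]].
det(H) = 36, tr(H) = -14.
det(H) > 0 and tr(H) < 0, so H is negative definite everywhere: concave.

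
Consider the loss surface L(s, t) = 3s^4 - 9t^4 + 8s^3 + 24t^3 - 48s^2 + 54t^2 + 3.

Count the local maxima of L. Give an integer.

L separates as a function of s plus a function of t, so ∇L=0 decouples.
∂L/∂s = 12s(s - 2)(s + 4) = 0 at s ∈ {-4, 0, 2}; ∂L/∂t = -36t(t - 3)(t + 1) = 0 at t ∈ {-1, 0, 3}.
The Hessian is diagonal: diag(L_ss, L_tt). Second derivatives: L_ss(-4)=288, L_ss(0)=-96, L_ss(2)=144; L_tt(-1)=-144, L_tt(0)=108, L_tt(3)=-432.
Local maxima occur where both diagonal entries negative: (0, -1), (0, 3). Count: 2.

2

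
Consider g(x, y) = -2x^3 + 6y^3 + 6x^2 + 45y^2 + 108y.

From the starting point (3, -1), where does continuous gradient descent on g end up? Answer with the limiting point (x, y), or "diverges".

g is separable, so gradient descent decouples: x follows -∂g/∂x, y follows -∂g/∂y.
∂g/∂x = -6x(x - 2); at x=3 this is -18, so x increases.
∂g/∂y = 18(y + 2)(y + 3); at y=-1 this is 36, so y decreases.
The x-coordinate has no critical point in that direction and runs off to infinity.

diverges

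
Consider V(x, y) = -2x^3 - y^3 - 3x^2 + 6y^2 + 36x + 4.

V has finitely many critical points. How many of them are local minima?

1

V separates as a function of x plus a function of y, so ∇V=0 decouples.
∂V/∂x = -6(x - 2)(x + 3) = 0 at x ∈ {-3, 2}; ∂V/∂y = -3y(y - 4) = 0 at y ∈ {0, 4}.
The Hessian is diagonal: diag(V_xx, V_yy). Second derivatives: V_xx(-3)=30, V_xx(2)=-30; V_yy(0)=12, V_yy(4)=-12.
Local minima occur where both diagonal entries positive: (-3, 0). Count: 1.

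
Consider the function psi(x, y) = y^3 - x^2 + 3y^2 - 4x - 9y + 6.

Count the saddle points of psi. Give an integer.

psi separates as a function of x plus a function of y, so ∇psi=0 decouples.
∂psi/∂x = -2(x + 2) = 0 at x ∈ {-2}; ∂psi/∂y = 3(y - 1)(y + 3) = 0 at y ∈ {-3, 1}.
The Hessian is diagonal: diag(psi_xx, psi_yy). Second derivatives: psi_xx(-2)=-2; psi_yy(-3)=-12, psi_yy(1)=12.
Saddle points occur where the two diagonal entries have opposite signs: (-2, 1). Count: 1.

1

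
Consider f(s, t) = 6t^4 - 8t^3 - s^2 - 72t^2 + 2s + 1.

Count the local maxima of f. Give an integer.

1

f separates as a function of s plus a function of t, so ∇f=0 decouples.
∂f/∂s = -2(s - 1) = 0 at s ∈ {1}; ∂f/∂t = 24t(t - 3)(t + 2) = 0 at t ∈ {-2, 0, 3}.
The Hessian is diagonal: diag(f_ss, f_tt). Second derivatives: f_ss(1)=-2; f_tt(-2)=240, f_tt(0)=-144, f_tt(3)=360.
Local maxima occur where both diagonal entries negative: (1, 0). Count: 1.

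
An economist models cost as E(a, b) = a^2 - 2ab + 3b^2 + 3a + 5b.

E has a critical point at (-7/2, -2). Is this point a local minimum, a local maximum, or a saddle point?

The Hessian of E is constant: H = [[2, -2], [-2, 6]].
det(H) = 2·6 − (-2)² = 8.
det(H) > 0 and tr(H) = 8 > 0, so H is positive definite and the point is a local minimum.

local minimum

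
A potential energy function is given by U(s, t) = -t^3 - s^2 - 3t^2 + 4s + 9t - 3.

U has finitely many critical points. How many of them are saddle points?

1

U separates as a function of s plus a function of t, so ∇U=0 decouples.
∂U/∂s = -2(s - 2) = 0 at s ∈ {2}; ∂U/∂t = -3(t - 1)(t + 3) = 0 at t ∈ {-3, 1}.
The Hessian is diagonal: diag(U_ss, U_tt). Second derivatives: U_ss(2)=-2; U_tt(-3)=12, U_tt(1)=-12.
Saddle points occur where the two diagonal entries have opposite signs: (2, -3). Count: 1.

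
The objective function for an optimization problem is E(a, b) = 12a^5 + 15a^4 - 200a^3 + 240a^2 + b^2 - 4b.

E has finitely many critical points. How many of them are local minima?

2

E separates as a function of a plus a function of b, so ∇E=0 decouples.
∂E/∂a = 60a(a - 2)(a - 1)(a + 4) = 0 at a ∈ {-4, 0, 1, 2}; ∂E/∂b = 2(b - 2) = 0 at b ∈ {2}.
The Hessian is diagonal: diag(E_aa, E_bb). Second derivatives: E_aa(-4)=-7200, E_aa(0)=480, E_aa(1)=-300, E_aa(2)=720; E_bb(2)=2.
Local minima occur where both diagonal entries positive: (0, 2), (2, 2). Count: 2.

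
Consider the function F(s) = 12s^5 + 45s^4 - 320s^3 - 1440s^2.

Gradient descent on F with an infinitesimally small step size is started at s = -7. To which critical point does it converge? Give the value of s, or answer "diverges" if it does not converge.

diverges

F'(s) = 60s(s - 4)(s + 3)(s + 4), so F'(-7) = 55440.
Gradient descent moves in the -F' direction, i.e. s is decreasing.
There is no critical point below s=-7, and F' keeps the same sign, so the iterate runs off to −∞.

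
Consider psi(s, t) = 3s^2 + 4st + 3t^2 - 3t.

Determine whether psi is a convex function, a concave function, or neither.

psi is quadratic, so its Hessian is the constant matrix H = [[6, 4], [4, 6]].
det(H) = 20, tr(H) = 12.
det(H) > 0 and tr(H) > 0, so H is positive definite everywhere: convex.

convex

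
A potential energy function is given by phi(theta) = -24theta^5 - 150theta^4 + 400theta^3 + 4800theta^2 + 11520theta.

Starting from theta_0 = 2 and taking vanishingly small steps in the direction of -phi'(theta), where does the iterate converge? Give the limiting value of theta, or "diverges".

phi'(theta) = -120(theta - 4)(theta + 2)(theta + 3)(theta + 4), so phi'(2) = 28800.
Gradient descent moves in the -phi' direction, i.e. theta is decreasing.
The nearest critical point in that direction is theta = -2, where phi'' = 1440 > 0 (a local minimum). The iterate converges there.

-2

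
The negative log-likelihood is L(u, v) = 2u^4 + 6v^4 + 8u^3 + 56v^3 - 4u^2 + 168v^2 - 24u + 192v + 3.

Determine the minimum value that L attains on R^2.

-143

L(u,v) separates as P(u) + Q(v) + 3, so its minimum is min P + min Q + 3.
P'(u) = 8(u - 1)(u + 1)(u + 3) vanishes at u ∈ {-3, -1, 1}; Q'(v) = 24(v + 1)(v + 2)(v + 4) vanishes at v ∈ {-4, -2, -1}.
Local minima of P (where P''>0): P(-3)=-18, P(1)=-18. Local minima of Q: Q(-4)=-128, Q(-1)=-74.
So the global minimum of L is P(-3) + Q(-4) + 3 = -18 − 128 + 3 = -143, attained at (-3, -4).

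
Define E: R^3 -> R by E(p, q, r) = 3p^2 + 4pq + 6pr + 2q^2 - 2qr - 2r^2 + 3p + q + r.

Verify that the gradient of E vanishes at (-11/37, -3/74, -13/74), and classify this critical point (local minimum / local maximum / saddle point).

∇E = (6p + 4q + 6r + 3, 4p + 4q - 2r + 1, 6p - 2q - 4r + 1); substituting (-11/37, -3/74, -13/74) gives ∇E = (0, 0, 0), so (-11/37, -3/74, -13/74) is indeed a critical point.
The Hessian is constant: H = [[6, 4, 6], [4, 4, -2], [6, -2, -4]].
Leading principal minors: Δ₁ = 6, Δ₂ = 8, Δ₃ = -296.
The minors fit neither the all-positive nor the alternating-sign pattern, so H is indefinite: a saddle point.

saddle point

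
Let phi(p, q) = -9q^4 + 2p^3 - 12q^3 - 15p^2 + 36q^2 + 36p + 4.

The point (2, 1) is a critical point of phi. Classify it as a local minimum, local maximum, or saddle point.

local maximum

The mixed partial ∂²phi/∂p∂q is 0, so the Hessian at any point is diag(phi_pp, phi_qq) = diag(6(2p - 5), 36(-3q^2 - 2q + 2)).
At (2, 1): H = diag(-6, -108).
Both eigenvalues are negative, so H is negative definite: a local maximum.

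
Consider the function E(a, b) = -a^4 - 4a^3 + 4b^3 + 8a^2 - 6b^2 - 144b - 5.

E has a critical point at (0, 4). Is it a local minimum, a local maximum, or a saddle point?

The mixed partial ∂²E/∂a∂b is 0, so the Hessian at any point is diag(E_aa, E_bb) = diag(4(-3a^2 - 6a + 4), 12(2b - 1)).
At (0, 4): H = diag(16, 84).
Both eigenvalues are positive, so H is positive definite: a local minimum.

local minimum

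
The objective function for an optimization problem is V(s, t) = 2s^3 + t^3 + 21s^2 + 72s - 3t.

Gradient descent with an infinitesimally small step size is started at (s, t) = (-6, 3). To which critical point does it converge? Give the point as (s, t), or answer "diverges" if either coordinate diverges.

V is separable, so gradient descent decouples: s follows -∂V/∂s, t follows -∂V/∂t.
∂V/∂s = 6(s + 3)(s + 4); at s=-6 this is 36, so s decreases.
∂V/∂t = 3(t - 1)(t + 1); at t=3 this is 24, so t decreases.
The s-coordinate has no critical point in that direction and runs off to infinity.

diverges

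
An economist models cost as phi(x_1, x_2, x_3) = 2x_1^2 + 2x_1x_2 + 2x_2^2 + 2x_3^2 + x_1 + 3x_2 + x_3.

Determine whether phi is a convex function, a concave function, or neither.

convex

phi is quadratic, so its Hessian is the constant matrix H = [[4, 2, 0], [2, 4, 0], [0, 0, 4]].
Leading principal minors: 4, 12, 48.
All positive ⇒ H ≻ 0 ⇒ convex.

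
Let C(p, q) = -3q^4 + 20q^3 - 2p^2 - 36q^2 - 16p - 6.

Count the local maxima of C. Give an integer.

C separates as a function of p plus a function of q, so ∇C=0 decouples.
∂C/∂p = -4(p + 4) = 0 at p ∈ {-4}; ∂C/∂q = -12q(q - 3)(q - 2) = 0 at q ∈ {0, 2, 3}.
The Hessian is diagonal: diag(C_pp, C_qq). Second derivatives: C_pp(-4)=-4; C_qq(0)=-72, C_qq(2)=24, C_qq(3)=-36.
Local maxima occur where both diagonal entries negative: (-4, 0), (-4, 3). Count: 2.

2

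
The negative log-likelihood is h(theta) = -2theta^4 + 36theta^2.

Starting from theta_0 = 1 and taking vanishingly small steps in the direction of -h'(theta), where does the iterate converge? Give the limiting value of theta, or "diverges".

0

h'(theta) = -8theta(theta - 3)(theta + 3), so h'(1) = 64.
Gradient descent moves in the -h' direction, i.e. theta is decreasing.
The nearest critical point in that direction is theta = 0, where h'' = 72 > 0 (a local minimum). The iterate converges there.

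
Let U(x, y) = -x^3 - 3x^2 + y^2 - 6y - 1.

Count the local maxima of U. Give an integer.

0

U separates as a function of x plus a function of y, so ∇U=0 decouples.
∂U/∂x = -3x(x + 2) = 0 at x ∈ {-2, 0}; ∂U/∂y = 2(y - 3) = 0 at y ∈ {3}.
The Hessian is diagonal: diag(U_xx, U_yy). Second derivatives: U_xx(-2)=6, U_xx(0)=-6; U_yy(3)=2.
Local maxima occur where both diagonal entries negative: none. Count: 0.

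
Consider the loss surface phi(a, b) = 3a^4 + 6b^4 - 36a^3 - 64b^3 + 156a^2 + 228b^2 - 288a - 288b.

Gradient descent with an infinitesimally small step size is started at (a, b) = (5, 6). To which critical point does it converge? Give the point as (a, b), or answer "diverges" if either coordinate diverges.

(4, 4)

phi is separable, so gradient descent decouples: a follows -∂phi/∂a, b follows -∂phi/∂b.
∂phi/∂a = 12(a - 4)(a - 3)(a - 2); at a=5 this is 72, so a decreases.
∂phi/∂b = 24(b - 4)(b - 3)(b - 1); at b=6 this is 720, so b decreases.
a converges to its nearest critical value 4 (a local min of the a-part); b converges to 4. The iterate converges to (4, 4).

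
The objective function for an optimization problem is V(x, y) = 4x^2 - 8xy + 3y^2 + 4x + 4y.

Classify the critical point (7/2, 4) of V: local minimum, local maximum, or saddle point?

The Hessian of V is constant: H = [[8, -8], [-8, 6]].
det(H) = 8·6 − (-8)² = -16.
Since det(H) < 0, H is indefinite and the critical point is a saddle point.

saddle point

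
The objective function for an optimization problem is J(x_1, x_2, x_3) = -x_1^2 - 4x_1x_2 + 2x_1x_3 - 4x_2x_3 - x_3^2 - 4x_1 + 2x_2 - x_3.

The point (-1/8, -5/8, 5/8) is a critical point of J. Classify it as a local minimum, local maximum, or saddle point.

saddle point

The Hessian is constant: H = [[-2, -4, 2], [-4, 0, -4], [2, -4, -2]].
Leading principal minors: Δ₁ = -2, Δ₂ = -16, Δ₃ = 128.
The minors fit neither the all-positive nor the alternating-sign pattern, so H is indefinite: a saddle point.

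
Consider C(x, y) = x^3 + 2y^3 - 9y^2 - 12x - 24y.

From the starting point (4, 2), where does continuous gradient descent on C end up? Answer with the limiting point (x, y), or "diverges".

(2, 4)

C is separable, so gradient descent decouples: x follows -∂C/∂x, y follows -∂C/∂y.
∂C/∂x = 3(x - 2)(x + 2); at x=4 this is 36, so x decreases.
∂C/∂y = 6(y - 4)(y + 1); at y=2 this is -36, so y increases.
x converges to its nearest critical value 2 (a local min of the x-part); y converges to 4. The iterate converges to (2, 4).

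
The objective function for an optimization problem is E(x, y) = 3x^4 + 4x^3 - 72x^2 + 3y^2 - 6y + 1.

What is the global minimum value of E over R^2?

E(x,y) separates as P(x) + Q(y) + 1, so its minimum is min P + min Q + 1.
P'(x) = 12x(x - 3)(x + 4) vanishes at x ∈ {-4, 0, 3}; Q'(y) = 6y - 6 vanishes at y ∈ {1}.
Local minima of P (where P''>0): P(-4)=-640, P(3)=-297. Local minima of Q: Q(1)=-3.
So the global minimum of E is P(-4) + Q(1) + 1 = -640 − 3 + 1 = -642, attained at (-4, 1).

-642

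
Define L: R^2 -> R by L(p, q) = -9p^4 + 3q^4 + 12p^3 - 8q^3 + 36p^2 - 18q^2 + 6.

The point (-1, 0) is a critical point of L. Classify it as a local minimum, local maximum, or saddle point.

local maximum

The mixed partial ∂²L/∂p∂q is 0, so the Hessian at any point is diag(L_pp, L_qq) = diag(36(-3p^2 + 2p + 2), 12(3q^2 - 4q - 3)).
At (-1, 0): H = diag(-108, -36).
Both eigenvalues are negative, so H is negative definite: a local maximum.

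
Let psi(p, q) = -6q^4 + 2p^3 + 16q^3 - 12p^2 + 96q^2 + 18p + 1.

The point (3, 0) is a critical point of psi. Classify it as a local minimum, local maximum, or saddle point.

local minimum

The mixed partial ∂²psi/∂p∂q is 0, so the Hessian at any point is diag(psi_pp, psi_qq) = diag(12(p - 2), 24(-3q^2 + 4q + 8)).
At (3, 0): H = diag(12, 192).
Both eigenvalues are positive, so H is positive definite: a local minimum.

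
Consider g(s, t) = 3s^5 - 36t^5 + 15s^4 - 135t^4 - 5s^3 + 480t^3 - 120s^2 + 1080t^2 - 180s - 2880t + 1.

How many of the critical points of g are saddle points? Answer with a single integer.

g separates as a function of s plus a function of t, so ∇g=0 decouples.
∂g/∂s = 15(s - 2)(s + 1)(s + 2)(s + 3) = 0 at s ∈ {-3, -2, -1, 2}; ∂g/∂t = -180(t - 2)(t - 1)(t + 2)(t + 4) = 0 at t ∈ {-4, -2, 1, 2}.
The Hessian is diagonal: diag(g_ss, g_tt). Second derivatives: g_ss(-3)=-150, g_ss(-2)=60, g_ss(-1)=-90, g_ss(2)=900; g_tt(-4)=10800, g_tt(-2)=-4320, g_tt(1)=2700, g_tt(2)=-4320.
Saddle points occur where the two diagonal entries have opposite signs: (-3, -4), (-3, 1), (-2, -2), (-2, 2), (-1, -4), (-1, 1), (2, -2), (2, 2). Count: 8.

8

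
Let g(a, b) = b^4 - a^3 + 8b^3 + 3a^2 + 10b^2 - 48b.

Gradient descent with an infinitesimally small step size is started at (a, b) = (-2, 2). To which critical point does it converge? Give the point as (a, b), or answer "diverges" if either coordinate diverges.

(0, 1)

g is separable, so gradient descent decouples: a follows -∂g/∂a, b follows -∂g/∂b.
∂g/∂a = -3a(a - 2); at a=-2 this is -24, so a increases.
∂g/∂b = 4(b - 1)(b + 3)(b + 4); at b=2 this is 120, so b decreases.
a converges to its nearest critical value 0 (a local min of the a-part); b converges to 1. The iterate converges to (0, 1).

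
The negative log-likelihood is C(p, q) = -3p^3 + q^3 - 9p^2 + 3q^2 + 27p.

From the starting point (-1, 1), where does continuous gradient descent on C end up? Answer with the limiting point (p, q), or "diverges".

(-3, 0)

C is separable, so gradient descent decouples: p follows -∂C/∂p, q follows -∂C/∂q.
∂C/∂p = -9(p - 1)(p + 3); at p=-1 this is 36, so p decreases.
∂C/∂q = 3q(q + 2); at q=1 this is 9, so q decreases.
p converges to its nearest critical value -3 (a local min of the p-part); q converges to 0. The iterate converges to (-3, 0).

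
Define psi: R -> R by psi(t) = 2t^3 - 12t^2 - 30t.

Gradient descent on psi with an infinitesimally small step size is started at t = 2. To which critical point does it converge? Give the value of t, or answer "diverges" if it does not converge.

5

psi'(t) = 6(t - 5)(t + 1), so psi'(2) = -54.
Gradient descent moves in the -psi' direction, i.e. t is increasing.
The nearest critical point in that direction is t = 5, where psi'' = 36 > 0 (a local minimum). The iterate converges there.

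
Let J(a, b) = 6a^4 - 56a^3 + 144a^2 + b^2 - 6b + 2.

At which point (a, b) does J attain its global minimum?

(0, 3)

J(a,b) separates as P(a) + Q(b) + 2, so its minimum is min P + min Q + 2.
P'(a) = 24a(a - 4)(a - 3) vanishes at a ∈ {0, 3, 4}; Q'(b) = 2b - 6 vanishes at b ∈ {3}.
Local minima of P (where P''>0): P(0)=0, P(4)=256. Local minima of Q: Q(3)=-9.
So the global minimum of J is P(0) + Q(3) + 2 = 0 − 9 + 2 = -7, attained at (0, 3).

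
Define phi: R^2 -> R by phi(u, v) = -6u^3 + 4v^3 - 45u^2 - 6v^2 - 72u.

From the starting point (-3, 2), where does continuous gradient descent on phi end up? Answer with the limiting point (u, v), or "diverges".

phi is separable, so gradient descent decouples: u follows -∂phi/∂u, v follows -∂phi/∂v.
∂phi/∂u = -18(u + 1)(u + 4); at u=-3 this is 36, so u decreases.
∂phi/∂v = 12v(v - 1); at v=2 this is 24, so v decreases.
u converges to its nearest critical value -4 (a local min of the u-part); v converges to 1. The iterate converges to (-4, 1).

(-4, 1)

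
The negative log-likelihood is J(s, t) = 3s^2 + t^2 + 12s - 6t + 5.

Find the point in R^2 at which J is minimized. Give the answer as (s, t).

J(s,t) separates as P(s) + Q(t) + 5, so its minimum is min P + min Q + 5.
P'(s) = 6s + 12 vanishes at s ∈ {-2}; Q'(t) = 2(t - 3) vanishes at t ∈ {3}.
Local minima of P (where P''>0): P(-2)=-12. Local minima of Q: Q(3)=-9.
So the global minimum of J is P(-2) + Q(3) + 5 = -12 − 9 + 5 = -16, attained at (-2, 3).

(-2, 3)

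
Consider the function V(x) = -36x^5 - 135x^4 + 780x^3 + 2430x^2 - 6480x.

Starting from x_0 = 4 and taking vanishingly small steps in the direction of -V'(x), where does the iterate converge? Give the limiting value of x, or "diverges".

V'(x) = -180(x - 3)(x - 1)(x + 3)(x + 4), so V'(4) = -30240.
Gradient descent moves in the -V' direction, i.e. x is increasing.
There is no critical point above x=4, and V' keeps the same sign, so the iterate runs off to +∞.

diverges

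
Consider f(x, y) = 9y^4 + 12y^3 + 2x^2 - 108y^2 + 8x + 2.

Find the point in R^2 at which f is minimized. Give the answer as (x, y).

f(x,y) separates as P(x) + Q(y) + 2, so its minimum is min P + min Q + 2.
P'(x) = 4x + 8 vanishes at x ∈ {-2}; Q'(y) = 36y(y - 2)(y + 3) vanishes at y ∈ {-3, 0, 2}.
Local minima of P (where P''>0): P(-2)=-8. Local minima of Q: Q(-3)=-567, Q(2)=-192.
So the global minimum of f is P(-2) + Q(-3) + 2 = -8 − 567 + 2 = -573, attained at (-2, -3).

(-2, -3)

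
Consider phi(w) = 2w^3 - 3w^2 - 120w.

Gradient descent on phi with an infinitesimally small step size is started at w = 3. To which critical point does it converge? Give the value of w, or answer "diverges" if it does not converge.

phi'(w) = 6(w - 5)(w + 4), so phi'(3) = -84.
Gradient descent moves in the -phi' direction, i.e. w is increasing.
The nearest critical point in that direction is w = 5, where phi'' = 54 > 0 (a local minimum). The iterate converges there.

5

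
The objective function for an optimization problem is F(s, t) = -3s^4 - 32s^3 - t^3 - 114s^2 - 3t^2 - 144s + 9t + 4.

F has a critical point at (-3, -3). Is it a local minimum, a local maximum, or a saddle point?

The mixed partial ∂²F/∂s∂t is 0, so the Hessian at any point is diag(F_ss, F_tt) = diag(-12(3s^2 + 16s + 19), -6(t + 1)).
At (-3, -3): H = diag(24, 12).
Both eigenvalues are positive, so H is positive definite: a local minimum.

local minimum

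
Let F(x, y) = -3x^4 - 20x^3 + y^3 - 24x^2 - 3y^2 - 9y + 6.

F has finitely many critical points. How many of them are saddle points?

F separates as a function of x plus a function of y, so ∇F=0 decouples.
∂F/∂x = -12x(x + 1)(x + 4) = 0 at x ∈ {-4, -1, 0}; ∂F/∂y = 3(y - 3)(y + 1) = 0 at y ∈ {-1, 3}.
The Hessian is diagonal: diag(F_xx, F_yy). Second derivatives: F_xx(-4)=-144, F_xx(-1)=36, F_xx(0)=-48; F_yy(-1)=-12, F_yy(3)=12.
Saddle points occur where the two diagonal entries have opposite signs: (-4, 3), (-1, -1), (0, 3). Count: 3.

3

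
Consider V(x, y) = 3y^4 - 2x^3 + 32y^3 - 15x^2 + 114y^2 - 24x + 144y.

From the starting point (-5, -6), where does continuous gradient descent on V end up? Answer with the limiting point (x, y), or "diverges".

(-4, -4)

V is separable, so gradient descent decouples: x follows -∂V/∂x, y follows -∂V/∂y.
∂V/∂x = -6(x + 1)(x + 4); at x=-5 this is -24, so x increases.
∂V/∂y = 12(y + 1)(y + 3)(y + 4); at y=-6 this is -360, so y increases.
x converges to its nearest critical value -4 (a local min of the x-part); y converges to -4. The iterate converges to (-4, -4).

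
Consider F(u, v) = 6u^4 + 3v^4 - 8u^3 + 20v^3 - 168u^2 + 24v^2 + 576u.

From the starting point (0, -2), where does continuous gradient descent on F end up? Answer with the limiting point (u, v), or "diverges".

(-4, -4)

F is separable, so gradient descent decouples: u follows -∂F/∂u, v follows -∂F/∂v.
∂F/∂u = 24(u - 3)(u - 2)(u + 4); at u=0 this is 576, so u decreases.
∂F/∂v = 12v(v + 1)(v + 4); at v=-2 this is 48, so v decreases.
u converges to its nearest critical value -4 (a local min of the u-part); v converges to -4. The iterate converges to (-4, -4).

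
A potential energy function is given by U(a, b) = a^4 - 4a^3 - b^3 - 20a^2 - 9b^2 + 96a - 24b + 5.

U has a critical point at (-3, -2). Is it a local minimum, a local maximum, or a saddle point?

The mixed partial ∂²U/∂a∂b is 0, so the Hessian at any point is diag(U_aa, U_bb) = diag(4(3a^2 - 6a - 10), -6(b + 3)).
At (-3, -2): H = diag(140, -6).
The eigenvalues have opposite signs, so H is indefinite: a saddle point.

saddle point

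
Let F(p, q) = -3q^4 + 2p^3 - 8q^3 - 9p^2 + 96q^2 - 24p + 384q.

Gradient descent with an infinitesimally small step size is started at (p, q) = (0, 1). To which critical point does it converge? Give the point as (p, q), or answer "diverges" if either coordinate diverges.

(4, -2)

F is separable, so gradient descent decouples: p follows -∂F/∂p, q follows -∂F/∂q.
∂F/∂p = 6(p - 4)(p + 1); at p=0 this is -24, so p increases.
∂F/∂q = -12(q - 4)(q + 2)(q + 4); at q=1 this is 540, so q decreases.
p converges to its nearest critical value 4 (a local min of the p-part); q converges to -2. The iterate converges to (4, -2).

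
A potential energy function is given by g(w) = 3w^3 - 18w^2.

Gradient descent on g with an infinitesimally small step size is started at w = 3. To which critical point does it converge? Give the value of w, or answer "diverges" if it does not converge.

4

g'(w) = 9w(w - 4), so g'(3) = -27.
Gradient descent moves in the -g' direction, i.e. w is increasing.
The nearest critical point in that direction is w = 4, where g'' = 36 > 0 (a local minimum). The iterate converges there.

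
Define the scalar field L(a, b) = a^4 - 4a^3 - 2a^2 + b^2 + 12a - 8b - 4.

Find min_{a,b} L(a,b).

-29

L(a,b) separates as P(a) + Q(b) − 4, so its minimum is min P + min Q − 4.
P'(a) = 4(a - 3)(a - 1)(a + 1) vanishes at a ∈ {-1, 1, 3}; Q'(b) = 2b - 8 vanishes at b ∈ {4}.
Local minima of P (where P''>0): P(-1)=-9, P(3)=-9. Local minima of Q: Q(4)=-16.
So the global minimum of L is P(-1) + Q(4) − 4 = -9 − 16 − 4 = -29, attained at (-1, 4).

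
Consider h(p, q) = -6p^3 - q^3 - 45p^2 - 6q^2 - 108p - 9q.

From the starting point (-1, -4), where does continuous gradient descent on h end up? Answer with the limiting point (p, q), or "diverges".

diverges

h is separable, so gradient descent decouples: p follows -∂h/∂p, q follows -∂h/∂q.
∂h/∂p = -18(p + 2)(p + 3); at p=-1 this is -36, so p increases.
∂h/∂q = -3(q + 1)(q + 3); at q=-4 this is -9, so q increases.
The p-coordinate has no critical point in that direction and runs off to infinity.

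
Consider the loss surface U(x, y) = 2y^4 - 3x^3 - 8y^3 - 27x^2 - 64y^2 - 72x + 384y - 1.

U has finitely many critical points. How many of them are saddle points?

3

U separates as a function of x plus a function of y, so ∇U=0 decouples.
∂U/∂x = -9(x + 2)(x + 4) = 0 at x ∈ {-4, -2}; ∂U/∂y = 8(y - 4)(y - 3)(y + 4) = 0 at y ∈ {-4, 3, 4}.
The Hessian is diagonal: diag(U_xx, U_yy). Second derivatives: U_xx(-4)=18, U_xx(-2)=-18; U_yy(-4)=448, U_yy(3)=-56, U_yy(4)=64.
Saddle points occur where the two diagonal entries have opposite signs: (-4, 3), (-2, -4), (-2, 4). Count: 3.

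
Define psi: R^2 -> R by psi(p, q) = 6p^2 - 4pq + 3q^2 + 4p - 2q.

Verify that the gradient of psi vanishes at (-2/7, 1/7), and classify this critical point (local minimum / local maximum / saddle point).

local minimum

∇psi = (12p - 4q + 4, -4p + 6q - 2); substituting (-2/7, 1/7) gives ∇psi = (0, 0), so (-2/7, 1/7) is indeed a critical point.
The Hessian of psi is constant: H = [[12, -4], [-4, 6]].
det(H) = 12·6 − (-4)² = 56.
det(H) > 0 and tr(H) = 18 > 0, so H is positive definite and the point is a local minimum.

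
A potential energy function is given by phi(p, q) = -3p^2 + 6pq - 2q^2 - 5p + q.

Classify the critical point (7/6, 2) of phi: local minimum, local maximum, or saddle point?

saddle point

The Hessian of phi is constant: H = [[-6, 6], [6, -4]].
det(H) = (-6)·(-4) − 6² = -12.
Since det(H) < 0, H is indefinite and the critical point is a saddle point.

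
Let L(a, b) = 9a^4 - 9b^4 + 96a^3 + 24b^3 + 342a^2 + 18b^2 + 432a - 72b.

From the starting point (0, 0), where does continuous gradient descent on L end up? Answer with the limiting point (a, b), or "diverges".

L is separable, so gradient descent decouples: a follows -∂L/∂a, b follows -∂L/∂b.
∂L/∂a = 36(a + 1)(a + 3)(a + 4); at a=0 this is 432, so a decreases.
∂L/∂b = -36(b - 2)(b - 1)(b + 1); at b=0 this is -72, so b increases.
a converges to its nearest critical value -1 (a local min of the a-part); b converges to 1. The iterate converges to (-1, 1).

(-1, 1)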